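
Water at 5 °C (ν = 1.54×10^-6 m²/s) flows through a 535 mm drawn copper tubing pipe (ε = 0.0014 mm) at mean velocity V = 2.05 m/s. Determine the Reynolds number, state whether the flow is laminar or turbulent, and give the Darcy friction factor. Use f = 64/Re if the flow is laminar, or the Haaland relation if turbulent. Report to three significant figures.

Re ≈ 7.12×10^5; turbulent; f ≈ 0.0123

Re = VD/ν = 2.050·0.535/1.54×10^-6 = 7.12×10^5
Re > 4000 → turbulent; ε/D = 2.62×10^-6
Haaland: f = 0.01231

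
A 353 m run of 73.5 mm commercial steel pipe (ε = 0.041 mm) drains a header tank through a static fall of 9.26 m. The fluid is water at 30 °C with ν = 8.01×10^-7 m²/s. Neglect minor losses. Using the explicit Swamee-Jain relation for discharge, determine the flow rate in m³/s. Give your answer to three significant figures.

Swamee-Jain (Type II): Q = -0.965·√(gD⁵h_f/L)·ln[ε/(3.7D) + √(3.17ν²L/(gD³h_f))]
√(gD⁵h_f/L) = √(9.81·0.0735⁵·9.26/353) = 7.430×10^-4
ε/(3.7D) = 1.51×10^-4; √(3.17ν²L/(gD³h_f)) = 1.41×10^-4
Q = -0.965·7.430×10^-4·ln(2.918×10^-4) = 0.005836 m³/s
Check: V = 1.38 m/s, Re = 1.26×10^5, f = 0.02011, h_f = 9.31 m ≈ 9.26 m ✓

Q ≈ 0.00584 m³/s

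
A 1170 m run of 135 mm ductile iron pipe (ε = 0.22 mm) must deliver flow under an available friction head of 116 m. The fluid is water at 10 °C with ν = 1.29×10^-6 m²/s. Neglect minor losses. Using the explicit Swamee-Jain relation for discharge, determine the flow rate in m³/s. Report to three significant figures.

Swamee-Jain (Type II): Q = -0.965·√(gD⁵h_f/L)·ln[ε/(3.7D) + √(3.17ν²L/(gD³h_f))]
√(gD⁵h_f/L) = √(9.81·0.135⁵·116/1170) = 0.006604
ε/(3.7D) = 4.40×10^-4; √(3.17ν²L/(gD³h_f)) = 4.70×10^-5
Q = -0.965·0.006604·ln(4.874×10^-4) = 0.04860 m³/s
Check: V = 3.40 m/s, Re = 3.55×10^5, f = 0.02292, h_f = 117 m ≈ 116 m ✓

Q ≈ 0.0486 m³/s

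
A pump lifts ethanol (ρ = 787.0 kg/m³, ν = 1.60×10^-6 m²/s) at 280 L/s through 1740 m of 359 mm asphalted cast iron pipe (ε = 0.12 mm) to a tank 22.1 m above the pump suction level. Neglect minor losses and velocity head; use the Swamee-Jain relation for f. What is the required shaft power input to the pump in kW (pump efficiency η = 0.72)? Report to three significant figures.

V = 4Q/(πD²) = 2.766 m/s; Re = 6.21×10^5; ε/D = 3.34×10^-4; f = 0.01642
h_f = f(L/D)V²/2g = 31.04 m
Total head H = z + h_f = 22.1 + 31.04 = 53.14 m
P_hyd = ρgQH = 787.0·9.81·0.280·53.14 = 114.9 kW
P_shaft = P_hyd/η = 114.9/0.72 = 159.6 kW

P_shaft ≈ 160 kW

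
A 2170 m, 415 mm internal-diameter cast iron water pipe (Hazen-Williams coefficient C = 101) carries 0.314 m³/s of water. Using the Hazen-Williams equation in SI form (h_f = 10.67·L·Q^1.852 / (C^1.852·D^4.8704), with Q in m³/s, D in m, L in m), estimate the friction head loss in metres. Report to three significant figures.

h_f ≈ 38.1 m

h_f = 10.67·2170·0.314^1.852 / (101^1.852·0.415^4.8704) = 38.12 m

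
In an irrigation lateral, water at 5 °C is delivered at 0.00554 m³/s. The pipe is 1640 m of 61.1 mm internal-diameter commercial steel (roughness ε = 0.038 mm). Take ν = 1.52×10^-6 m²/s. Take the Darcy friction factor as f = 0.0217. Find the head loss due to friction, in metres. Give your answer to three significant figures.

h_f ≈ 106 m

V = 4Q/(πD²) = 4·0.00554/(π·0.0611²) = 1.889 m/s
h_f = f(L/D)V²/(2g) = 0.02170·(1640/0.0611)·1.889²/(2·9.81) = 106.0 m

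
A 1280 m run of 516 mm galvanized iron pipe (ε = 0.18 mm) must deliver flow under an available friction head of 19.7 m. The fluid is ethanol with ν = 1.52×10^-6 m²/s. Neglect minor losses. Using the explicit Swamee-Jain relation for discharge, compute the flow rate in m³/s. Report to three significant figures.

Q ≈ 0.652 m³/s

Swamee-Jain (Type II): Q = -0.965·√(gD⁵h_f/L)·ln[ε/(3.7D) + √(3.17ν²L/(gD³h_f))]
√(gD⁵h_f/L) = √(9.81·0.516⁵·19.7/1280) = 0.07432
ε/(3.7D) = 9.43×10^-5; √(3.17ν²L/(gD³h_f)) = 1.88×10^-5
Q = -0.965·0.07432·ln(1.131×10^-4) = 0.6517 m³/s
Check: V = 3.12 m/s, Re = 1.06×10^6, f = 0.01614, h_f = 19.8 m ≈ 19.7 m ✓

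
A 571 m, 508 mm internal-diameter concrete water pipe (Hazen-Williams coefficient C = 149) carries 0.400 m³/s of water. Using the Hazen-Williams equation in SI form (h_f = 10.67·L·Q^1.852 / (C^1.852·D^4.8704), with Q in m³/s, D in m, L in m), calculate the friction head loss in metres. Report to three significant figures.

h_f = 10.67·571·0.400^1.852 / (149^1.852·0.508^4.8704) = 2.855 m

h_f ≈ 2.86 m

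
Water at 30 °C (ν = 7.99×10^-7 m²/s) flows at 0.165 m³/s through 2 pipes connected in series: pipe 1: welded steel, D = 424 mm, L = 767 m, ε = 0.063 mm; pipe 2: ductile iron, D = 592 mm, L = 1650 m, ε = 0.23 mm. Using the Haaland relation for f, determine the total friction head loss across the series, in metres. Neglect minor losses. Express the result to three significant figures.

H ≈ 2.69 m

Pipe 1: V = 1.169 m/s, Re = 6.20×10^5, ε/D = 1.49×10^-4, f = 0.01450, h_1 = f(L/D)V²/2g = 1.825 m
Pipe 2: V = 0.5994 m/s, Re = 4.44×10^5, ε/D = 3.89×10^-4, f = 0.01694, h_2 = f(L/D)V²/2g = 0.8646 m
Series → Q common, losses add: H = Σh = 2.690 m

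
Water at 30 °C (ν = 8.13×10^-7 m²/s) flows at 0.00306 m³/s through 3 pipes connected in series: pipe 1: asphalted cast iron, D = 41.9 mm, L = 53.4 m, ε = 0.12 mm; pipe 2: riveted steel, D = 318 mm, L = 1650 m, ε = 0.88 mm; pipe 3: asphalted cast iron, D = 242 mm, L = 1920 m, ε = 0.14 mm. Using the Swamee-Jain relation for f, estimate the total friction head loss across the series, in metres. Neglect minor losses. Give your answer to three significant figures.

H ≈ 8.78 m

Pipe 1: V = 2.219 m/s, Re = 1.14×10^5, ε/D = 0.00286, f = 0.02724, h_1 = f(L/D)V²/2g = 8.716 m
Pipe 2: V = 0.03853 m/s, Re = 1.51×10^4, ε/D = 0.00277, f = 0.03286, h_2 = f(L/D)V²/2g = 0.01290 m
Pipe 3: V = 0.06653 m/s, Re = 1.98×10^4, ε/D = 5.79×10^-4, f = 0.02725, h_3 = f(L/D)V²/2g = 0.04878 m
Series → Q common, losses add: H = Σh = 8.777 m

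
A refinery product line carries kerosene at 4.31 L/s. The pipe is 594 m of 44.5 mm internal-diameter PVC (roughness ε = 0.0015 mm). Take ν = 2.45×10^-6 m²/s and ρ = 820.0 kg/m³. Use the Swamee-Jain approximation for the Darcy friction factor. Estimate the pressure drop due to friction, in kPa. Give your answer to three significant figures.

V = 4Q/(πD²) = 4·0.00431/(π·0.0445²) = 2.771 m/s
Re = VD/ν = 2.771·0.0445/2.45×10^-6 = 5.03×10^4 → turbulent
ε/D = 0.0015/44.5 = 3.37×10^-5
Swamee-Jain: f = 0.02087
h_f = f(L/D)V²/(2g) = 0.02087·(594/0.0445)·2.771²/(2·9.81) = 109.0 m
Δp = ρg·h_f = 820.0·9.81·109.0 = 877.1 kPa

Δp ≈ 877 kPa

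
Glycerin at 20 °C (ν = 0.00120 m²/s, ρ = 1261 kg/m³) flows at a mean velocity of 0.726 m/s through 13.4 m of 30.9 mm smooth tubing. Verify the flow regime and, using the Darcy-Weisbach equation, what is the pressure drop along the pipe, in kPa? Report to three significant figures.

Re = VD/ν = 0.726·0.03090/0.00120 = 18.7 → laminar (Re < 2300)
f = 64/Re = 3.423
h_f = f(L/D)V²/(2g) = 3.423·(13.4/0.03090)·0.726²/(2·9.81) = 39.88 m
Δp = ρg·h_f = 1261·9.81·39.88 = 493.4 kPa

Δp ≈ 493 kPa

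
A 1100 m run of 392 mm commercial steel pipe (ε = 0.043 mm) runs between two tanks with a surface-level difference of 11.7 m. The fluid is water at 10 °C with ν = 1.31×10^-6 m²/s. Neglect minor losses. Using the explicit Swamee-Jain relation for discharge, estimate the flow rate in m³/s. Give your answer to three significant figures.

Swamee-Jain (Type II): Q = -0.965·√(gD⁵h_f/L)·ln[ε/(3.7D) + √(3.17ν²L/(gD³h_f))]
√(gD⁵h_f/L) = √(9.81·0.392⁵·11.7/1100) = 0.03108
ε/(3.7D) = 2.96×10^-5; √(3.17ν²L/(gD³h_f)) = 2.94×10^-5
Q = -0.965·0.03108·ln(5.907×10^-5) = 0.2920 m³/s
Check: V = 2.42 m/s, Re = 7.24×10^5, f = 0.01404, h_f = 11.8 m ≈ 11.7 m ✓

Q ≈ 0.292 m³/s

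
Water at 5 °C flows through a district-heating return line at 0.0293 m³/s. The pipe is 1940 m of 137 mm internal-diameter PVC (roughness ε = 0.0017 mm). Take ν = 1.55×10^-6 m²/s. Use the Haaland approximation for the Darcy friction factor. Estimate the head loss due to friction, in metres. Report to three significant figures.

V = 4Q/(πD²) = 4·0.0293/(π·0.137²) = 1.988 m/s
Re = VD/ν = 1.988·0.137/1.55×10^-6 = 1.76×10^5 → turbulent
ε/D = 0.0017/137 = 1.24×10^-5
Haaland: f = 0.01597
h_f = f(L/D)V²/(2g) = 0.01597·(1940/0.137)·1.988²/(2·9.81) = 45.53 m

h_f ≈ 45.5 m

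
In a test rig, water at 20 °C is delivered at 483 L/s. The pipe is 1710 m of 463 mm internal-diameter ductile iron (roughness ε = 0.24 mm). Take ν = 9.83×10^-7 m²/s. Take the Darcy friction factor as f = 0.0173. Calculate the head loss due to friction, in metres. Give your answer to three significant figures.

V = 4Q/(πD²) = 4·0.483/(π·0.463²) = 2.869 m/s
h_f = f(L/D)V²/(2g) = 0.01730·(1710/0.463)·2.869²/(2·9.81) = 26.80 m

h_f ≈ 26.8 m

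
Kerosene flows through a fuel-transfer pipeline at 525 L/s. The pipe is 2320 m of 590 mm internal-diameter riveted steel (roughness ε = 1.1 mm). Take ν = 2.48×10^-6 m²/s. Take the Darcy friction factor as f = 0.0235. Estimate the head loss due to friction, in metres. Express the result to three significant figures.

h_f ≈ 17.4 m

V = 4Q/(πD²) = 4·0.525/(π·0.590²) = 1.920 m/s
h_f = f(L/D)V²/(2g) = 0.02350·(2320/0.590)·1.920²/(2·9.81) = 17.37 m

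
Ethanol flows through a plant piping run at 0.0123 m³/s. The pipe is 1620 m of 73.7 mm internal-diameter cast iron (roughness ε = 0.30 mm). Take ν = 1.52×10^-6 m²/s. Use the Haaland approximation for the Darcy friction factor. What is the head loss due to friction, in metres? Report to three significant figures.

V = 4Q/(πD²) = 4·0.0123/(π·0.0737²) = 2.883 m/s
Re = VD/ν = 2.883·0.0737/1.52×10^-6 = 1.40×10^5 → turbulent
ε/D = 0.30/73.7 = 0.00407
Haaland: f = 0.02932
h_f = f(L/D)V²/(2g) = 0.02932·(1620/0.0737)·2.883²/(2·9.81) = 273.0 m

h_f ≈ 273 m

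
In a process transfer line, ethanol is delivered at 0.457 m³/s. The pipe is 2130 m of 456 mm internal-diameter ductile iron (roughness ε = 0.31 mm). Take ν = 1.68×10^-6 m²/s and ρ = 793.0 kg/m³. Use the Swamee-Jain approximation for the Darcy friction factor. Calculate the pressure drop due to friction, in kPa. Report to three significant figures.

Δp ≈ 269 kPa

V = 4Q/(πD²) = 4·0.457/(π·0.456²) = 2.798 m/s
Re = VD/ν = 2.798·0.456/1.68×10^-6 = 7.60×10^5 → turbulent
ε/D = 0.31/456 = 6.80×10^-4
Swamee-Jain: f = 0.01855
h_f = f(L/D)V²/(2g) = 0.01855·(2130/0.456)·2.798²/(2·9.81) = 34.57 m
Δp = ρg·h_f = 793.0·9.81·34.57 = 269.0 kPa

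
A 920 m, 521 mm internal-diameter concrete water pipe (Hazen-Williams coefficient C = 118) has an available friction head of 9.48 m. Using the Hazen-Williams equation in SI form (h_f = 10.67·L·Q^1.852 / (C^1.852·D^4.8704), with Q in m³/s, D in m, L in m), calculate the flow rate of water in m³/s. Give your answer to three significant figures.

Rearranging: Q = [h_f·C^1.852·D^4.8704 / (10.67·L)]^(1/1.852)
Q = [9.48·118^1.852·0.521^4.8704 / (10.67·920)]^0.540 = 0.5002 m³/s

Q ≈ 0.500 m³/s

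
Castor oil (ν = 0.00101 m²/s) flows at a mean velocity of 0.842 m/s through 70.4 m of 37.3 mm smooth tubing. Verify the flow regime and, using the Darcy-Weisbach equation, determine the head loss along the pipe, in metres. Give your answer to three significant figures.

h_f ≈ 140 m

Re = VD/ν = 0.842·0.03730/0.00101 = 31.1 → laminar (Re < 2300)
f = 64/Re = 2.058
h_f = f(L/D)V²/(2g) = 2.058·(70.4/0.03730)·0.842²/(2·9.81) = 140.4 m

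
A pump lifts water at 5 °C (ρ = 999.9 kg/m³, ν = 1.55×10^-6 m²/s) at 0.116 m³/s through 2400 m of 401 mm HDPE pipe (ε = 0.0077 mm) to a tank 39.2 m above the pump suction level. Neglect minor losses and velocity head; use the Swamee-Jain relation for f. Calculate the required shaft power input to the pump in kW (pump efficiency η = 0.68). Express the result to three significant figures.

V = 4Q/(πD²) = 0.9185 m/s; Re = 2.38×10^5; ε/D = 1.92×10^-5; f = 0.01522
h_f = f(L/D)V²/2g = 3.916 m
Total head H = z + h_f = 39.2 + 3.916 = 43.12 m
P_hyd = ρgQH = 999.9·9.81·0.116·43.12 = 49.06 kW
P_shaft = P_hyd/η = 49.06/0.68 = 72.15 kW

P_shaft ≈ 72.1 kW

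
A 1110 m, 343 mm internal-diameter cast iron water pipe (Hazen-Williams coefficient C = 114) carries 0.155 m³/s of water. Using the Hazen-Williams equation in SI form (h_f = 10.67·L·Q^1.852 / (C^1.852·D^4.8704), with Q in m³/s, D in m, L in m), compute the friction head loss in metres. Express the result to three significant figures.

h_f ≈ 10.7 m

h_f = 10.67·1110·0.155^1.852 / (114^1.852·0.343^4.8704) = 10.66 m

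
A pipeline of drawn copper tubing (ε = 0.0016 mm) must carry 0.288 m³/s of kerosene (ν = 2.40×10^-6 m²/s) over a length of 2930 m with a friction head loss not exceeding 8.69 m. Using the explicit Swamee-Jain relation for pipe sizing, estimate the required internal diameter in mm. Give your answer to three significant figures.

D ≈ 514 mm

Swamee-Jain (Type III): D = 0.66·[ε^1.25·(LQ²/(gh_f))^4.75 + ν·Q^9.4·(L/(gh_f))^5.2]^0.04
LQ²/(gh_f) = 2.851; L/(gh_f) = 34.37
Term 1 = ε^1.25·(…)^4.75 = 8.25×10^-6; Term 2 = ν·Q^9.4·(…)^5.2 = 0.00193
D = 0.66·(8.25×10^-6 + 0.00193)^0.04 = 0.5141 m = 514 mm
Check: V = 1.39 m/s, Re = 2.97×10^5, f = 0.01444, h_f = 8.07 m ≈ 8.69 m ✓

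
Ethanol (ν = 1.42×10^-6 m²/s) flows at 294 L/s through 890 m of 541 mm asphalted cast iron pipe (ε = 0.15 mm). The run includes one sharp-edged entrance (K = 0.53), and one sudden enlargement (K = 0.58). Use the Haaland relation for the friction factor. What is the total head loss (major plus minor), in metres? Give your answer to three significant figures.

V = 4Q/(πD²) = 1.279 m/s; V²/2g = 0.08337 m
Re = 4.87×10^5, ε/D = 2.77×10^-4 → f = 0.01600 (Haaland)
Major: h_f = f(L/D)·V²/2g = 0.01600·1645·0.08337 = 2.194 m
Minor: ΣK = 1.11; h_m = ΣK·V²/2g = 0.09254 m
Total H_L = 2.194 + 0.09254 = 2.287 m

H_L ≈ 2.29 m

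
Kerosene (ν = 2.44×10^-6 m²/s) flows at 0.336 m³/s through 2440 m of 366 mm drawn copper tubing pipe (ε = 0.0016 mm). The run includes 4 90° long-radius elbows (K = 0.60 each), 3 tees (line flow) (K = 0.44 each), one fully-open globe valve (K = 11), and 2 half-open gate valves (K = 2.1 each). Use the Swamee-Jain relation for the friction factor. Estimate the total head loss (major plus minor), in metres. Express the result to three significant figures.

H_L ≈ 55.8 m

V = 4Q/(πD²) = 3.194 m/s; V²/2g = 0.5198 m
Re = 4.79×10^5, ε/D = 4.37×10^-6 → f = 0.01326 (Swamee-Jain)
Major: h_f = f(L/D)·V²/2g = 0.01326·6667·0.5198 = 45.96 m
Minor: ΣK = 18.9; h_m = ΣK·V²/2g = 9.836 m
Total H_L = 45.96 + 9.836 = 55.79 m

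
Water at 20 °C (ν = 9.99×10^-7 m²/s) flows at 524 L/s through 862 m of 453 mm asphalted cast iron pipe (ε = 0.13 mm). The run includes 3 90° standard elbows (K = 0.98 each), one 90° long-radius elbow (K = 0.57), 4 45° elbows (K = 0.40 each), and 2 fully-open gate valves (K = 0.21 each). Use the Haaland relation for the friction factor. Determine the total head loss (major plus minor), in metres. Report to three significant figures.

V = 4Q/(πD²) = 3.251 m/s; V²/2g = 0.5388 m
Re = 1.47×10^6, ε/D = 2.87×10^-4 → f = 0.01528 (Haaland)
Major: h_f = f(L/D)·V²/2g = 0.01528·1903·0.5388 = 15.67 m
Minor: ΣK = 5.53; h_m = ΣK·V²/2g = 2.979 m
Total H_L = 15.67 + 2.979 = 18.65 m

H_L ≈ 18.6 m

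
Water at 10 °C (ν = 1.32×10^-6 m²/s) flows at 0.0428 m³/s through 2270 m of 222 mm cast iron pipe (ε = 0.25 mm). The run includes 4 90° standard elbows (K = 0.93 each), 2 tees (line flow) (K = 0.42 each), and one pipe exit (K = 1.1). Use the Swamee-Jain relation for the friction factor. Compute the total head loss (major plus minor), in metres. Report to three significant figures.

H_L ≈ 14.2 m

V = 4Q/(πD²) = 1.106 m/s; V²/2g = 0.06232 m
Re = 1.86×10^5, ε/D = 0.00113 → f = 0.02177 (Swamee-Jain)
Major: h_f = f(L/D)·V²/2g = 0.02177·10225·0.06232 = 13.87 m
Minor: ΣK = 5.66; h_m = ΣK·V²/2g = 0.3527 m
Total H_L = 13.87 + 0.3527 = 14.22 m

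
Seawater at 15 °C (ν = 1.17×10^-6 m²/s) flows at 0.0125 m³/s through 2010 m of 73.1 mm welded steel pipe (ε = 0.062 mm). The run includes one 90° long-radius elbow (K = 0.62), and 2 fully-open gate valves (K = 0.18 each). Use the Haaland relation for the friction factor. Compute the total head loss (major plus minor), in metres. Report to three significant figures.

H_L ≈ 254 m

V = 4Q/(πD²) = 2.978 m/s; V²/2g = 0.4521 m
Re = 1.86×10^5, ε/D = 8.48×10^-4 → f = 0.02038 (Haaland)
Major: h_f = f(L/D)·V²/2g = 0.02038·27497·0.4521 = 253.3 m
Minor: ΣK = 0.980; h_m = ΣK·V²/2g = 0.4431 m
Total H_L = 253.3 + 0.4431 = 253.8 m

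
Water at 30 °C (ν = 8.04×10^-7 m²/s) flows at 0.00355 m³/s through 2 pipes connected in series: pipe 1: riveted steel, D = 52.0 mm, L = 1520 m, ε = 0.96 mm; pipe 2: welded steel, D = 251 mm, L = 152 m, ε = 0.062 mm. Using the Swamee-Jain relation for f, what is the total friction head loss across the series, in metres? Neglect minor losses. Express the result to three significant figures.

H ≈ 199 m

Pipe 1: V = 1.672 m/s, Re = 1.08×10^5, ε/D = 0.0185, f = 0.04778, h_1 = f(L/D)V²/2g = 198.9 m
Pipe 2: V = 0.07174 m/s, Re = 2.24×10^4, ε/D = 2.47×10^-4, f = 0.02574, h_2 = f(L/D)V²/2g = 0.004089 m
Series → Q common, losses add: H = Σh = 198.9 m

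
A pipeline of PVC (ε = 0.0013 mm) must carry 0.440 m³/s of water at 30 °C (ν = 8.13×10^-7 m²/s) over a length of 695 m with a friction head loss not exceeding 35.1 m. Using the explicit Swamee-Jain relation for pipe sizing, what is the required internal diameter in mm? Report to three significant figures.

Swamee-Jain (Type III): D = 0.66·[ε^1.25·(LQ²/(gh_f))^4.75 + ν·Q^9.4·(L/(gh_f))^5.2]^0.04
LQ²/(gh_f) = 0.3908; L/(gh_f) = 2.018
Term 1 = ε^1.25·(…)^4.75 = 5.06×10^-10; Term 2 = ν·Q^9.4·(…)^5.2 = 1.40×10^-8
D = 0.66·(5.06×10^-10 + 1.40×10^-8)^0.04 = 0.3206 m = 321 mm
Check: V = 5.45 m/s, Re = 2.15×10^6, f = 0.01041, h_f = 34.2 m ≈ 35.1 m ✓

D ≈ 321 mm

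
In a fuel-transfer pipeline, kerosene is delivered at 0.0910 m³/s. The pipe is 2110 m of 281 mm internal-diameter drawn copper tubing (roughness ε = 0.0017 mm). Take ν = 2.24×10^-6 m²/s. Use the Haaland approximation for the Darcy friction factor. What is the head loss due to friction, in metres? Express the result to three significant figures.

h_f ≈ 13.0 m

V = 4Q/(πD²) = 4·0.0910/(π·0.281²) = 1.467 m/s
Re = VD/ν = 1.467·0.281/2.24×10^-6 = 1.84×10^5 → turbulent
ε/D = 0.0017/281 = 6.05×10^-6
Haaland: f = 0.01579
h_f = f(L/D)V²/(2g) = 0.01579·(2110/0.281)·1.467²/(2·9.81) = 13.01 m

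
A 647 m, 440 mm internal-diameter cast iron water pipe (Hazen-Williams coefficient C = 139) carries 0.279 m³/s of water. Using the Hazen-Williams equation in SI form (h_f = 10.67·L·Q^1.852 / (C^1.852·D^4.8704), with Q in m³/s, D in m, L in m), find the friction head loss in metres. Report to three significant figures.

h_f = 10.67·647·0.279^1.852 / (139^1.852·0.440^4.8704) = 3.802 m

h_f ≈ 3.80 m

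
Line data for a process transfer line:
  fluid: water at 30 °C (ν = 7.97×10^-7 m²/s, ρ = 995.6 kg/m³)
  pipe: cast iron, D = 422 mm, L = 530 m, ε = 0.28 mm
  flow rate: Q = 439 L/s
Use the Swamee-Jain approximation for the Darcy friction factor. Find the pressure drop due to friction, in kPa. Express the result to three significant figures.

Δp ≈ 112 kPa

V = 4Q/(πD²) = 4·0.439/(π·0.422²) = 3.139 m/s
Re = VD/ν = 3.139·0.422/7.97×10^-7 = 1.66×10^6 → turbulent
ε/D = 0.28/422 = 6.64×10^-4
Swamee-Jain: f = 0.01814
h_f = f(L/D)V²/(2g) = 0.01814·(530/0.422)·3.139²/(2·9.81) = 11.44 m
Δp = ρg·h_f = 995.6·9.81·11.44 = 111.7 kPa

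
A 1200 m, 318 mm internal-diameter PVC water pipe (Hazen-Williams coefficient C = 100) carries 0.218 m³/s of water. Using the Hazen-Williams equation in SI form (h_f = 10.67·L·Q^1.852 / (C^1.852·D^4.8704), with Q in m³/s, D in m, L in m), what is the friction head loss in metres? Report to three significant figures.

h_f = 10.67·1200·0.218^1.852 / (100^1.852·0.318^4.8704) = 39.95 m

h_f ≈ 40.0 m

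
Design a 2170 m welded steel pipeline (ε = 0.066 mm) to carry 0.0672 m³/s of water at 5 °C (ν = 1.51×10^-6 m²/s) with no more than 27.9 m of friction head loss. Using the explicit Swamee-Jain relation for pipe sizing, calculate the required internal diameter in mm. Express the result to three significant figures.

Swamee-Jain (Type III): D = 0.66·[ε^1.25·(LQ²/(gh_f))^4.75 + ν·Q^9.4·(L/(gh_f))^5.2]^0.04
LQ²/(gh_f) = 0.03580; L/(gh_f) = 7.928
Term 1 = ε^1.25·(…)^4.75 = 8.05×10^-13; Term 2 = ν·Q^9.4·(…)^5.2 = 6.79×10^-13
D = 0.66·(8.05×10^-13 + 6.79×10^-13)^0.04 = 0.2220 m = 222 mm
Check: V = 1.74 m/s, Re = 2.55×10^5, f = 0.01731, h_f = 26.0 m ≈ 27.9 m ✓

D ≈ 222 mm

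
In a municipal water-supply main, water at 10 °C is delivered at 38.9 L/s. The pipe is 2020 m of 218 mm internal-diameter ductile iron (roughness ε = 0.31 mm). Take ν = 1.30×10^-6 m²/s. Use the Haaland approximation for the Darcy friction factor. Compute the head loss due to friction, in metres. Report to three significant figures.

h_f ≈ 11.6 m

V = 4Q/(πD²) = 4·0.0389/(π·0.218²) = 1.042 m/s
Re = VD/ν = 1.042·0.218/1.30×10^-6 = 1.75×10^5 → turbulent
ε/D = 0.31/218 = 0.00142
Haaland: f = 0.02259
h_f = f(L/D)V²/(2g) = 0.02259·(2020/0.218)·1.042²/(2·9.81) = 11.59 m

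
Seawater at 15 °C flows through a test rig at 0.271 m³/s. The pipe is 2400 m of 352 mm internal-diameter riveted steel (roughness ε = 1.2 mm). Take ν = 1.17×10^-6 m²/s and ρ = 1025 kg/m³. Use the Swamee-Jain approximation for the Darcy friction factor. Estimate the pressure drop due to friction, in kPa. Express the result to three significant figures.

V = 4Q/(πD²) = 4·0.271/(π·0.352²) = 2.785 m/s
Re = VD/ν = 2.785·0.352/1.17×10^-6 = 8.38×10^5 → turbulent
ε/D = 1.2/352 = 0.00341
Swamee-Jain: f = 0.02735
h_f = f(L/D)V²/(2g) = 0.02735·(2400/0.352)·2.785²/(2·9.81) = 73.72 m
Δp = ρg·h_f = 1025·9.81·73.72 = 741.3 kPa

Δp ≈ 741 kPa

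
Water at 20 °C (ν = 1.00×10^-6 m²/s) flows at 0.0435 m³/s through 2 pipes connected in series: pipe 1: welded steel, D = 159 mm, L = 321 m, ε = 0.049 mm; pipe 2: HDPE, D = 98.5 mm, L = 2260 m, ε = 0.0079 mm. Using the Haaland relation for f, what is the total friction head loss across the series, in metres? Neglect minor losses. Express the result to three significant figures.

H ≈ 536 m

Pipe 1: V = 2.191 m/s, Re = 3.48×10^5, ε/D = 3.08×10^-4, f = 0.01665, h_1 = f(L/D)V²/2g = 8.222 m
Pipe 2: V = 5.709 m/s, Re = 5.62×10^5, ε/D = 8.02×10^-5, f = 0.01384, h_2 = f(L/D)V²/2g = 527.3 m
Series → Q common, losses add: H = Σh = 535.5 m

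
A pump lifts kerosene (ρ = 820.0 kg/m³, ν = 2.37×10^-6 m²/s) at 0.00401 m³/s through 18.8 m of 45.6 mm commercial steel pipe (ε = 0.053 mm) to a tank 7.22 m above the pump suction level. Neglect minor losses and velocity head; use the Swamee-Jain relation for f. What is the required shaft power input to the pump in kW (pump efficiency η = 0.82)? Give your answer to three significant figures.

V = 4Q/(πD²) = 2.455 m/s; Re = 4.72×10^4; ε/D = 0.00116; f = 0.02482
h_f = f(L/D)V²/2g = 3.145 m
Total head H = z + h_f = 7.22 + 3.145 = 10.36 m
P_hyd = ρgQH = 820.0·9.81·0.00401·10.36 = 0.3343 kW
P_shaft = P_hyd/η = 0.3343/0.82 = 0.4077 kW

P_shaft ≈ 0.408 kW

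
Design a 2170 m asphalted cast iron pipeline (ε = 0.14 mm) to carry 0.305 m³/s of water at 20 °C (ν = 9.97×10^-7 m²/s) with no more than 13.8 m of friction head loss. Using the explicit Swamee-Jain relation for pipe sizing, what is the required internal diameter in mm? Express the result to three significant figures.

D ≈ 461 mm

Swamee-Jain (Type III): D = 0.66·[ε^1.25·(LQ²/(gh_f))^4.75 + ν·Q^9.4·(L/(gh_f))^5.2]^0.04
LQ²/(gh_f) = 1.491; L/(gh_f) = 16.03
Term 1 = ε^1.25·(…)^4.75 = 1.02×10^-4; Term 2 = ν·Q^9.4·(…)^5.2 = 2.61×10^-5
D = 0.66·(1.02×10^-4 + 2.61×10^-5)^0.04 = 0.4611 m = 461 mm
Check: V = 1.83 m/s, Re = 8.45×10^5, f = 0.01591, h_f = 12.7 m ≈ 13.8 m ✓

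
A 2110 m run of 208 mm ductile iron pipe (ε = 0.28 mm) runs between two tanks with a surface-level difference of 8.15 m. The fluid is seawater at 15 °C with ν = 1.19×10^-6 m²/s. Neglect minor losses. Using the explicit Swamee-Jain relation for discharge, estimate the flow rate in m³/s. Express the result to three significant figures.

Q ≈ 0.0283 m³/s

Swamee-Jain (Type II): Q = -0.965·√(gD⁵h_f/L)·ln[ε/(3.7D) + √(3.17ν²L/(gD³h_f))]
√(gD⁵h_f/L) = √(9.81·0.208⁵·8.15/2110) = 0.003841
ε/(3.7D) = 3.64×10^-4; √(3.17ν²L/(gD³h_f)) = 1.15×10^-4
Q = -0.965·0.003841·ln(4.786×10^-4) = 0.02833 m³/s
Check: V = 0.834 m/s, Re = 1.46×10^5, f = 0.02286, h_f = 8.22 m ≈ 8.15 m ✓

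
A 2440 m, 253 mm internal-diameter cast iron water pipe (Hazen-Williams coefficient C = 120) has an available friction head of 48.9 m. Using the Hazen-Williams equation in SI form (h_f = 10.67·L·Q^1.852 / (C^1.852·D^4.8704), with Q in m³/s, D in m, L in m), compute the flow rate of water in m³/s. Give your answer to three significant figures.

Q ≈ 0.109 m³/s

Rearranging: Q = [h_f·C^1.852·D^4.8704 / (10.67·L)]^(1/1.852)
Q = [48.9·120^1.852·0.253^4.8704 / (10.67·2440)]^0.540 = 0.1090 m³/s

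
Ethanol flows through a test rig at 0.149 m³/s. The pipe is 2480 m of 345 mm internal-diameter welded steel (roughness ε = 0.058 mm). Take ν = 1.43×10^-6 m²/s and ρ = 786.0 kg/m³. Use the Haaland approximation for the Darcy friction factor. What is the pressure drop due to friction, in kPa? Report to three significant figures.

V = 4Q/(πD²) = 4·0.149/(π·0.345²) = 1.594 m/s
Re = VD/ν = 1.594·0.345/1.43×10^-6 = 3.85×10^5 → turbulent
ε/D = 0.058/345 = 1.68×10^-4
Haaland: f = 0.01537
h_f = f(L/D)V²/(2g) = 0.01537·(2480/0.345)·1.594²/(2·9.81) = 14.31 m
Δp = ρg·h_f = 786.0·9.81·14.31 = 110.3 kPa

Δp ≈ 110 kPa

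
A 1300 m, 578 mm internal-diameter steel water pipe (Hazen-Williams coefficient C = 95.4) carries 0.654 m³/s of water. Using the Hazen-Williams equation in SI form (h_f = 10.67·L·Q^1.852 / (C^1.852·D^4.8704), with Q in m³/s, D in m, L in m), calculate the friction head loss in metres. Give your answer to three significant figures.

h_f = 10.67·1300·0.654^1.852 / (95.4^1.852·0.578^4.8704) = 19.68 m

h_f ≈ 19.7 m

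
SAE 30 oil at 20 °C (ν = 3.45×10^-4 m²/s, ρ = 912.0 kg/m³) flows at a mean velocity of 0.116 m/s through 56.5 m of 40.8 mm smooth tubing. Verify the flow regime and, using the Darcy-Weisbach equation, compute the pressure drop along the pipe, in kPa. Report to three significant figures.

Re = VD/ν = 0.116·0.04080/3.45×10^-4 = 13.7 → laminar (Re < 2300)
f = 64/Re = 4.665
h_f = f(L/D)V²/(2g) = 4.665·(56.5/0.04080)·0.116²/(2·9.81) = 4.431 m
Δp = ρg·h_f = 912.0·9.81·4.431 = 39.64 kPa

Δp ≈ 39.6 kPa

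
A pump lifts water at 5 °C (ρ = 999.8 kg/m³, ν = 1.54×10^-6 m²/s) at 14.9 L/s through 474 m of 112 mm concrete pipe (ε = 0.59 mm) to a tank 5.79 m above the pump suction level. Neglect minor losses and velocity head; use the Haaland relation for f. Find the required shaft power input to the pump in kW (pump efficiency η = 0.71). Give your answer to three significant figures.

V = 4Q/(πD²) = 1.512 m/s; Re = 1.10×10^5; ε/D = 0.00527; f = 0.03167
h_f = f(L/D)V²/2g = 15.62 m
Total head H = z + h_f = 5.79 + 15.62 = 21.41 m
P_hyd = ρgQH = 999.8·9.81·0.0149·21.41 = 3.129 kW
P_shaft = P_hyd/η = 3.129/0.71 = 4.407 kW

P_shaft ≈ 4.41 kW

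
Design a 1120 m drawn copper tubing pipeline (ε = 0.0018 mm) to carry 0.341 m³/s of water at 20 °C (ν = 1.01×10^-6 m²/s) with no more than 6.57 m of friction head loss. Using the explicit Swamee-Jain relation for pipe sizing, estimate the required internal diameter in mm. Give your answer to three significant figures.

D ≈ 459 mm

Swamee-Jain (Type III): D = 0.66·[ε^1.25·(LQ²/(gh_f))^4.75 + ν·Q^9.4·(L/(gh_f))^5.2]^0.04
LQ²/(gh_f) = 2.021; L/(gh_f) = 17.38
Term 1 = ε^1.25·(…)^4.75 = 1.86×10^-6; Term 2 = ν·Q^9.4·(…)^5.2 = 1.15×10^-4
D = 0.66·(1.86×10^-6 + 1.15×10^-4)^0.04 = 0.4594 m = 459 mm
Check: V = 2.06 m/s, Re = 9.36×10^5, f = 0.01183, h_f = 6.22 m ≈ 6.57 m ✓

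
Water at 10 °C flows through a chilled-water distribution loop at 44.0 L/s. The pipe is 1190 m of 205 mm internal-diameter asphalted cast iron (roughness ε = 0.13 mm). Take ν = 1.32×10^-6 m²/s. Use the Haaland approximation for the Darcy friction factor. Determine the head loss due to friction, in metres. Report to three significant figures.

V = 4Q/(πD²) = 4·0.0440/(π·0.205²) = 1.333 m/s
Re = VD/ν = 1.333·0.205/1.32×10^-6 = 2.07×10^5 → turbulent
ε/D = 0.13/205 = 6.34×10^-4
Haaland: f = 0.01926
h_f = f(L/D)V²/(2g) = 0.01926·(1190/0.205)·1.333²/(2·9.81) = 10.13 m

h_f ≈ 10.1 m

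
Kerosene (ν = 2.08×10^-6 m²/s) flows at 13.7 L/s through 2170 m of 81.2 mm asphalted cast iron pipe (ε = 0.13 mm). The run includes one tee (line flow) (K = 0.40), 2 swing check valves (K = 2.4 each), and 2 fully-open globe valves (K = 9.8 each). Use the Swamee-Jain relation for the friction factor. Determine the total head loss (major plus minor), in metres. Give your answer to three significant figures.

H_L ≈ 239 m

V = 4Q/(πD²) = 2.646 m/s; V²/2g = 0.3567 m
Re = 1.03×10^5, ε/D = 0.00160 → f = 0.02418 (Swamee-Jain)
Major: h_f = f(L/D)·V²/2g = 0.02418·26724·0.3567 = 230.5 m
Minor: ΣK = 24.8; h_m = ΣK·V²/2g = 8.847 m
Total H_L = 230.5 + 8.847 = 239.4 m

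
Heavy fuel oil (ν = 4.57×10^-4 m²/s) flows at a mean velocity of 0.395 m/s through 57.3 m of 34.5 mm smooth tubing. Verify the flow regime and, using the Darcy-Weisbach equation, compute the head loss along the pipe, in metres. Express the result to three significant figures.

h_f ≈ 28.3 m

Re = VD/ν = 0.395·0.03450/4.57×10^-4 = 29.8 → laminar (Re < 2300)
f = 64/Re = 2.146
h_f = f(L/D)V²/(2g) = 2.146·(57.3/0.03450)·0.395²/(2·9.81) = 28.35 m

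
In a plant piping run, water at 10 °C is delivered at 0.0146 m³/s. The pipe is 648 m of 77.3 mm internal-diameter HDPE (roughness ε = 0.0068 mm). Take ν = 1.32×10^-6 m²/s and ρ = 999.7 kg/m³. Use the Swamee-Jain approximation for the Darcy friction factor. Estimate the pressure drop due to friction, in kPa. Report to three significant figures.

Δp ≈ 671 kPa

V = 4Q/(πD²) = 4·0.0146/(π·0.0773²) = 3.111 m/s
Re = VD/ν = 3.111·0.0773/1.32×10^-6 = 1.82×10^5 → turbulent
ε/D = 0.0068/77.3 = 8.80×10^-5
Swamee-Jain: f = 0.01654
h_f = f(L/D)V²/(2g) = 0.01654·(648/0.0773)·3.111²/(2·9.81) = 68.41 m
Δp = ρg·h_f = 999.7·9.81·68.41 = 670.9 kPa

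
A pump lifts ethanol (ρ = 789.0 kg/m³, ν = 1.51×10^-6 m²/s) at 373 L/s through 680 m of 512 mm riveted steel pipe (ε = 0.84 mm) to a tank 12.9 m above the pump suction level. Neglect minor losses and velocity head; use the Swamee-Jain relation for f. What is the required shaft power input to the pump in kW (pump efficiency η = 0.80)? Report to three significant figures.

V = 4Q/(πD²) = 1.812 m/s; Re = 6.14×10^5; ε/D = 0.00164; f = 0.02268
h_f = f(L/D)V²/2g = 5.040 m
Total head H = z + h_f = 12.9 + 5.040 = 17.94 m
P_hyd = ρgQH = 789.0·9.81·0.373·17.94 = 51.79 kW
P_shaft = P_hyd/η = 51.79/0.80 = 64.74 kW

P_shaft ≈ 64.7 kW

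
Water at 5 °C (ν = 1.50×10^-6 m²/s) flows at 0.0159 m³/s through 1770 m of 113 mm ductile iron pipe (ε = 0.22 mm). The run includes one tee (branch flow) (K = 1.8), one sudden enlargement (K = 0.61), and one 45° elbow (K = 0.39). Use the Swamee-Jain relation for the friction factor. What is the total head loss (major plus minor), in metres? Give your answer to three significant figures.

H_L ≈ 50.4 m

V = 4Q/(πD²) = 1.585 m/s; V²/2g = 0.1281 m
Re = 1.19×10^5, ε/D = 0.00195 → f = 0.02493 (Swamee-Jain)
Major: h_f = f(L/D)·V²/2g = 0.02493·15664·0.1281 = 50.02 m
Minor: ΣK = 2.80; h_m = ΣK·V²/2g = 0.3587 m
Total H_L = 50.02 + 0.3587 = 50.38 m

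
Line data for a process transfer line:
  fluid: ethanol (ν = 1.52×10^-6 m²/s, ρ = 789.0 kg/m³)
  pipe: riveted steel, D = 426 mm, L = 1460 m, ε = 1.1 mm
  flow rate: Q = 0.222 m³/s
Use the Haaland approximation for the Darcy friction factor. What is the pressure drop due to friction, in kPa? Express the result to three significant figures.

V = 4Q/(πD²) = 4·0.222/(π·0.426²) = 1.558 m/s
Re = VD/ν = 1.558·0.426/1.52×10^-6 = 4.37×10^5 → turbulent
ε/D = 1.1/426 = 0.00258
Haaland: f = 0.02546
h_f = f(L/D)V²/(2g) = 0.02546·(1460/0.426)·1.558²/(2·9.81) = 10.79 m
Δp = ρg·h_f = 789.0·9.81·10.79 = 83.50 kPa

Δp ≈ 83.5 kPa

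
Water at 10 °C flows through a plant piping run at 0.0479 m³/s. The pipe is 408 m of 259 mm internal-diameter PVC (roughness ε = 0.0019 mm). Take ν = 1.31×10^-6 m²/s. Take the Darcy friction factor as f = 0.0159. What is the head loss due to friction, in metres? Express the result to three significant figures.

h_f ≈ 1.06 m

V = 4Q/(πD²) = 4·0.0479/(π·0.259²) = 0.9092 m/s
h_f = f(L/D)V²/(2g) = 0.01590·(408/0.259)·0.9092²/(2·9.81) = 1.055 m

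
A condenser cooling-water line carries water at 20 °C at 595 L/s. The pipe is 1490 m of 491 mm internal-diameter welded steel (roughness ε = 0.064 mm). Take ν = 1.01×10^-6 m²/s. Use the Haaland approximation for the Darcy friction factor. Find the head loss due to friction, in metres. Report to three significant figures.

h_f ≈ 20.5 m

V = 4Q/(πD²) = 4·0.595/(π·0.491²) = 3.142 m/s
Re = VD/ν = 3.142·0.491/1.01×10^-6 = 1.53×10^6 → turbulent
ε/D = 0.064/491 = 1.30×10^-4
Haaland: f = 0.01341
h_f = f(L/D)V²/(2g) = 0.01341·(1490/0.491)·3.142²/(2·9.81) = 20.48 m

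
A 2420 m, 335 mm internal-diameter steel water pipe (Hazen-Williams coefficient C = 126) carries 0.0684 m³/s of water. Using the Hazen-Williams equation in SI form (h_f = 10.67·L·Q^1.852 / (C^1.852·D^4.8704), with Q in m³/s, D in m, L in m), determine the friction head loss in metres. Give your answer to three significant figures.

h_f = 10.67·2420·0.0684^1.852 / (126^1.852·0.335^4.8704) = 4.763 m

h_f ≈ 4.76 m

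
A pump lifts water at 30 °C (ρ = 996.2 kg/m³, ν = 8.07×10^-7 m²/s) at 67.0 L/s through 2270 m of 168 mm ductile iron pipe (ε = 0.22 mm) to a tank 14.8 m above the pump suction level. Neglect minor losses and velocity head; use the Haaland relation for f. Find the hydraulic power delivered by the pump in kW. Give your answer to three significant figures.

V = 4Q/(πD²) = 3.023 m/s; Re = 6.29×10^5; ε/D = 0.00131; f = 0.02138
h_f = f(L/D)V²/2g = 134.5 m
Total head H = z + h_f = 14.8 + 134.5 = 149.3 m
P_hyd = ρgQH = 996.2·9.81·0.0670·149.3 = 97.76 kW

P_hyd ≈ 97.8 kW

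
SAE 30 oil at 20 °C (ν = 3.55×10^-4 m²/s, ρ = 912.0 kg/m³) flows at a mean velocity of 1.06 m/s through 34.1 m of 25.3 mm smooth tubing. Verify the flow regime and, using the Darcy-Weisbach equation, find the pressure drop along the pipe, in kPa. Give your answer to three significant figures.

Δp ≈ 585 kPa

Re = VD/ν = 1.06·0.02530/3.55×10^-4 = 75.5 → laminar (Re < 2300)
f = 64/Re = 0.8472
h_f = f(L/D)V²/(2g) = 0.8472·(34.1/0.02530)·1.06²/(2·9.81) = 65.39 m
Δp = ρg·h_f = 912.0·9.81·65.39 = 585.0 kPa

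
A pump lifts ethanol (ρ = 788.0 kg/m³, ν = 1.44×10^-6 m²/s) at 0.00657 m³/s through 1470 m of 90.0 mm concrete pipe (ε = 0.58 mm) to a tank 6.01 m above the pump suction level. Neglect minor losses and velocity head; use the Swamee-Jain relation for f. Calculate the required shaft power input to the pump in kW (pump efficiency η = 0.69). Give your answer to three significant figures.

P_shaft ≈ 2.69 kW

V = 4Q/(πD²) = 1.033 m/s; Re = 6.45×10^4; ε/D = 0.00644; f = 0.03438
h_f = f(L/D)V²/2g = 30.53 m
Total head H = z + h_f = 6.01 + 30.53 = 36.54 m
P_hyd = ρgQH = 788.0·9.81·0.00657·36.54 = 1.856 kW
P_shaft = P_hyd/η = 1.856/0.69 = 2.689 kW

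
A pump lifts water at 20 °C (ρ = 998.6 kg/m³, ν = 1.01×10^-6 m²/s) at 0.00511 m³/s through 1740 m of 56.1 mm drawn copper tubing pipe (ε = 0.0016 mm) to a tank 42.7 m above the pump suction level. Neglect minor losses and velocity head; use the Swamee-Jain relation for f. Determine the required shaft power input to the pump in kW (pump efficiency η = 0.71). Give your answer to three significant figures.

V = 4Q/(πD²) = 2.067 m/s; Re = 1.15×10^5; ε/D = 2.85×10^-5; f = 0.01755
h_f = f(L/D)V²/2g = 118.5 m
Total head H = z + h_f = 42.7 + 118.5 = 161.2 m
P_hyd = ρgQH = 998.6·9.81·0.00511·161.2 = 8.072 kW
P_shaft = P_hyd/η = 8.072/0.71 = 11.37 kW

P_shaft ≈ 11.4 kW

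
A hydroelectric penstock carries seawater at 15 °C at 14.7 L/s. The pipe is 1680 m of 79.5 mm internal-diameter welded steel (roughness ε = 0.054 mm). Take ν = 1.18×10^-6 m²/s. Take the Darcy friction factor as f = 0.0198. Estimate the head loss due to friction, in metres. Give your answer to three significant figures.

h_f ≈ 187 m

V = 4Q/(πD²) = 4·0.0147/(π·0.0795²) = 2.961 m/s
h_f = f(L/D)V²/(2g) = 0.01980·(1680/0.0795)·2.961²/(2·9.81) = 187.0 m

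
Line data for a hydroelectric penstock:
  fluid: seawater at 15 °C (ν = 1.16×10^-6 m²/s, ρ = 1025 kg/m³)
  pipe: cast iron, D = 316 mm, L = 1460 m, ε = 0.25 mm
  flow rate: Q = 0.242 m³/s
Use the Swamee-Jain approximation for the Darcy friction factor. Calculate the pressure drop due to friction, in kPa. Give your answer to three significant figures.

Δp ≈ 430 kPa

V = 4Q/(πD²) = 4·0.242/(π·0.316²) = 3.086 m/s
Re = VD/ν = 3.086·0.316/1.16×10^-6 = 8.41×10^5 → turbulent
ε/D = 0.25/316 = 7.91×10^-4
Swamee-Jain: f = 0.01909
h_f = f(L/D)V²/(2g) = 0.01909·(1460/0.316)·3.086²/(2·9.81) = 42.80 m
Δp = ρg·h_f = 1025·9.81·42.80 = 430.4 kPa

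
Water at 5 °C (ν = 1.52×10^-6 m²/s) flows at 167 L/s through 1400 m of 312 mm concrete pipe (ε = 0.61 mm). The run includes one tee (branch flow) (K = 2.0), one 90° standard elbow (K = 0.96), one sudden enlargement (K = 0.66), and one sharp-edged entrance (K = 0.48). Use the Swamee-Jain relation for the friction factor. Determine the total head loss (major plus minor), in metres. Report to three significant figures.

H_L ≈ 27.0 m

V = 4Q/(πD²) = 2.184 m/s; V²/2g = 0.2432 m
Re = 4.48×10^5, ε/D = 0.00196 → f = 0.02382 (Swamee-Jain)
Major: h_f = f(L/D)·V²/2g = 0.02382·4487·0.2432 = 25.99 m
Minor: ΣK = 4.10; h_m = ΣK·V²/2g = 0.9971 m
Total H_L = 25.99 + 0.9971 = 26.98 m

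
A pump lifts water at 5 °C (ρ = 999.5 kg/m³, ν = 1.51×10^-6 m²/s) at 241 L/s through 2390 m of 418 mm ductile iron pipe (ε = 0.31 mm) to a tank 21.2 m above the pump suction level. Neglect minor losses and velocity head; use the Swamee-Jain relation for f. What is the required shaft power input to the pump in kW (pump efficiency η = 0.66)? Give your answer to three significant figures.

V = 4Q/(πD²) = 1.756 m/s; Re = 4.86×10^5; ε/D = 7.42×10^-4; f = 0.01916
h_f = f(L/D)V²/2g = 17.22 m
Total head H = z + h_f = 21.2 + 17.22 = 38.42 m
P_hyd = ρgQH = 999.5·9.81·0.241·38.42 = 90.79 kW
P_shaft = P_hyd/η = 90.79/0.66 = 137.6 kW

P_shaft ≈ 138 kW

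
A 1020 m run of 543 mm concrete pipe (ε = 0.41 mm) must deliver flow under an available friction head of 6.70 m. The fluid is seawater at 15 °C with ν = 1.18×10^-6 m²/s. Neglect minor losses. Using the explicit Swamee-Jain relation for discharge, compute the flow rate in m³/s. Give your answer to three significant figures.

Q ≈ 0.447 m³/s

Swamee-Jain (Type II): Q = -0.965·√(gD⁵h_f/L)·ln[ε/(3.7D) + √(3.17ν²L/(gD³h_f))]
√(gD⁵h_f/L) = √(9.81·0.543⁵·6.70/1020) = 0.05515
ε/(3.7D) = 2.04×10^-4; √(3.17ν²L/(gD³h_f)) = 2.07×10^-5
Q = -0.965·0.05515·ln(2.248×10^-4) = 0.4471 m³/s
Check: V = 1.93 m/s, Re = 8.88×10^5, f = 0.01888, h_f = 6.74 m ≈ 6.70 m ✓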